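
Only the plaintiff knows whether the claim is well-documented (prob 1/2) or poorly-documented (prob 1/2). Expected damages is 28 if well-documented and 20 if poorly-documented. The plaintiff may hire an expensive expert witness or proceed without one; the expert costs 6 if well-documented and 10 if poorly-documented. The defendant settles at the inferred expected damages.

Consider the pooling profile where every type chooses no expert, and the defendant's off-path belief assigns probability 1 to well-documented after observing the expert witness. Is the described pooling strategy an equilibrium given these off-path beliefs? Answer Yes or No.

On path, the defendant holds the prior and pays 1/2·28 + 1/2·20 = 24. Off path (the expert witness), believing well-documented, it pays 28.
well-documented: no expert nets 24; the expert witness nets 28 − 6 = 22. well-documented stays.
poorly-documented: no expert nets 24; the expert witness nets 28 − 10 = 18. poorly-documented stays.
No type deviates, so pooling is sustained.

Yes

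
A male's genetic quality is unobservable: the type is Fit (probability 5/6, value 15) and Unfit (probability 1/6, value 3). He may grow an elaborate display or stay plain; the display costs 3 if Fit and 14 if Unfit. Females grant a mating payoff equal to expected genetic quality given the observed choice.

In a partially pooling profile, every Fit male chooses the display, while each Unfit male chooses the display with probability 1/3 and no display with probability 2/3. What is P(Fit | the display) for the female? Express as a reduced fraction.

15/16

P(the display) = (5/6)·1 + (1/6)·(1/3) = 8/9.
By Bayes' rule, P(Fit | the display) = (5/6) / (8/9) = 15/16.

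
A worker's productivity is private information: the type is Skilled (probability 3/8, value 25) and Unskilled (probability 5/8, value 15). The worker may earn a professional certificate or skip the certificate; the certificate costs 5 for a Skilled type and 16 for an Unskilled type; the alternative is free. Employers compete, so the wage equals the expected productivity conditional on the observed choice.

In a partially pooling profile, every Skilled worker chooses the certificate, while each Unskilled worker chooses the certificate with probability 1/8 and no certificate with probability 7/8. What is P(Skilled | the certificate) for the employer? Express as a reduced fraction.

24/29

P(the certificate) = (3/8)·1 + (5/8)·(1/8) = 29/64.
By Bayes' rule, P(Skilled | the certificate) = (3/8) / (29/64) = 24/29.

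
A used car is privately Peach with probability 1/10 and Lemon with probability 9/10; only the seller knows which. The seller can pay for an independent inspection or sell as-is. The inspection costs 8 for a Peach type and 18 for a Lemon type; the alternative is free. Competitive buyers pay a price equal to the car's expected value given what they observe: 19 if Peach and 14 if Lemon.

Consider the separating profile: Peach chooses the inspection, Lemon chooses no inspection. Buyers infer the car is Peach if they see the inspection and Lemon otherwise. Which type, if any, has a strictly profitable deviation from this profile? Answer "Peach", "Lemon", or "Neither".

The inspection pays 19; no inspection pays 14.
Peach: assigned the inspection, nets 19 − 8 = 11; deviating to no inspection nets 14.
Lemon: assigned no inspection, nets 14; deviating to the inspection nets 19 − 18 = 1.
The Peach type gains 3 by deviating.

Peach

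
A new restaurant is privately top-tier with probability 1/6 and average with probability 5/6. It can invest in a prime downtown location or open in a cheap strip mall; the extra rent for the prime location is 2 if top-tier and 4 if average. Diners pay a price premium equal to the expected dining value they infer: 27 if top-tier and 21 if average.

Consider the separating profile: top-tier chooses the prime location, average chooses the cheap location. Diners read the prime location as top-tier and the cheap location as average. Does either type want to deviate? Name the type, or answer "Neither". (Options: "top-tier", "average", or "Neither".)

The prime location pays 27; the cheap location pays 21.
top-tier: assigned the prime location, nets 27 − 2 = 25; deviating to the cheap location nets 21.
average: assigned the cheap location, nets 21; deviating to the prime location nets 27 − 4 = 23.
The average type gains 2 by deviating.

average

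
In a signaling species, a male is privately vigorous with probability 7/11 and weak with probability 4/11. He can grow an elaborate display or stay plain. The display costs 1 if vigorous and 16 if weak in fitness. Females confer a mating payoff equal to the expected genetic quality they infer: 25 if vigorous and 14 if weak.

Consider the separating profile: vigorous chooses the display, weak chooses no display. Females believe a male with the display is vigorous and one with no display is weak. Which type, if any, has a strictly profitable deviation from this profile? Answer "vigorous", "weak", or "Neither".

Neither

The display pays 25; no display pays 14.
vigorous: assigned the display, nets 25 − 1 = 24; deviating to no display nets 14.
weak: assigned no display, nets 14; deviating to the display nets 25 − 16 = 9.
Both types strictly prefer their assigned action; no profitable deviation.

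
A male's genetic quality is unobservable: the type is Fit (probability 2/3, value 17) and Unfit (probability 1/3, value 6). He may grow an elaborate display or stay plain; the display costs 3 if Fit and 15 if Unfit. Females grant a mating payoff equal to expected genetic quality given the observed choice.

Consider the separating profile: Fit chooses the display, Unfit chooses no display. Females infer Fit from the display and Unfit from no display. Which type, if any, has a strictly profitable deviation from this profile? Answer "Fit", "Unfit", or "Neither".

The display pays 17; no display pays 6.
Fit: assigned the display, nets 17 − 3 = 14; deviating to no display nets 6.
Unfit: assigned no display, nets 6; deviating to the display nets 17 − 15 = 2.
Both types strictly prefer their assigned action; no profitable deviation.

Neither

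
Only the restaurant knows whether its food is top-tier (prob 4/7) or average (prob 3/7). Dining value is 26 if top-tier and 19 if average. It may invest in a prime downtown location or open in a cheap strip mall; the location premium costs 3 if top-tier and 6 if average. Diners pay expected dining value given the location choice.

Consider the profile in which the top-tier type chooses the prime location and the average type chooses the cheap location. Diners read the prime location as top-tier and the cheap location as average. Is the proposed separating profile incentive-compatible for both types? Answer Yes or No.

Under these beliefs, the prime location earns price premium 26 and the cheap location earns price premium 19.
top-tier: the prime location nets 26 − 3 = 23; the cheap location nets 19. top-tier prefers the prime location.
average: the prime location nets 26 − 6 = 20; the cheap location nets 19. average would deviate to the prime location.
average has a profitable deviation, so the profile is not an equilibrium.

No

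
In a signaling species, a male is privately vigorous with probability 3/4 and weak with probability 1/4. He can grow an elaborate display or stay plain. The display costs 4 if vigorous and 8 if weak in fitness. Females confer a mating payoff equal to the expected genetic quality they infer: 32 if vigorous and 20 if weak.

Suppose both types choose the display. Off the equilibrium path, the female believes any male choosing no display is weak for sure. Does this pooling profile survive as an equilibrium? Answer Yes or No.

Yes

On path, the female holds the prior and pays 3/4·32 + 1/4·20 = 29. Off path (no display), believing weak, it pays 20.
vigorous: the display nets 29 − 4 = 25; no display nets 20. vigorous stays.
weak: the display nets 29 − 8 = 21; no display nets 20. weak stays.
No type deviates, so pooling is sustained.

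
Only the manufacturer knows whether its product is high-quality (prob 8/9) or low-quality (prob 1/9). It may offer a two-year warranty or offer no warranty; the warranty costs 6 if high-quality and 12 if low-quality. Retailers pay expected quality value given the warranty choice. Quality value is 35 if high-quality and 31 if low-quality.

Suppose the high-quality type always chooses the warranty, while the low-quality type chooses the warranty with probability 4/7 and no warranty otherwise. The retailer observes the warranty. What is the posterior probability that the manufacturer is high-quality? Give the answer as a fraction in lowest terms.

P(the warranty) = (8/9)·1 + (1/9)·(4/7) = 20/21.
By Bayes' rule, P(high-quality | the warranty) = (8/9) / (20/21) = 14/15.

14/15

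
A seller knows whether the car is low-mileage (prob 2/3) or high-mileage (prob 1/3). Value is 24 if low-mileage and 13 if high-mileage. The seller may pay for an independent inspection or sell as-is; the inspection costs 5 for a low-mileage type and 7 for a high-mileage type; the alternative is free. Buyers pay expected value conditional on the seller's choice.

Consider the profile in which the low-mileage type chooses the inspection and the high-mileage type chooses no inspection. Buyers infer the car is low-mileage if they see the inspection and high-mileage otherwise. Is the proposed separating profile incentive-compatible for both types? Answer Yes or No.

Under these beliefs, the inspection earns price 24 and no inspection earns price 13.
low-mileage: the inspection nets 24 − 5 = 19; no inspection nets 13. low-mileage prefers the inspection.
high-mileage: the inspection nets 24 − 7 = 17; no inspection nets 13. high-mileage would deviate to the inspection.
high-mileage has a profitable deviation, so the profile is not an equilibrium.

No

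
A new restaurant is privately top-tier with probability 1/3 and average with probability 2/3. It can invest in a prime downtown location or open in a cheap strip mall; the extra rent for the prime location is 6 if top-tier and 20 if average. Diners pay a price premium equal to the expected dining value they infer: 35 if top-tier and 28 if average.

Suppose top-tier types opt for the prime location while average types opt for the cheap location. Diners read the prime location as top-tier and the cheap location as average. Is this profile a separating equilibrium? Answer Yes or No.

Under these beliefs, the prime location earns price premium 35 and the cheap location earns price premium 28.
top-tier: the prime location nets 35 − 6 = 29; the cheap location nets 28. top-tier prefers the prime location.
average: the prime location nets 35 − 20 = 15; the cheap location nets 28. average prefers the cheap location.
Neither type deviates, so the separating profile is an equilibrium.

Yes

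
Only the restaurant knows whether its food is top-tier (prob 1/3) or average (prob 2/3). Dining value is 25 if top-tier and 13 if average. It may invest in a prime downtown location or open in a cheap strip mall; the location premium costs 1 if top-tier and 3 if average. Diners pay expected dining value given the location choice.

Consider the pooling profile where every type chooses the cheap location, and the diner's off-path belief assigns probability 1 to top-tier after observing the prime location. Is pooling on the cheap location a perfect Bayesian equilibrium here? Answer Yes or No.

On path, the diner holds the prior and pays 1/3·25 + 2/3·13 = 17. Off path (the prime location), believing top-tier, it pays 25.
top-tier: the cheap location nets 17; the prime location nets 25 − 1 = 24. top-tier would deviate.
average: the cheap location nets 17; the prime location nets 25 − 3 = 22. average would deviate.
A type deviates, so pooling fails.

No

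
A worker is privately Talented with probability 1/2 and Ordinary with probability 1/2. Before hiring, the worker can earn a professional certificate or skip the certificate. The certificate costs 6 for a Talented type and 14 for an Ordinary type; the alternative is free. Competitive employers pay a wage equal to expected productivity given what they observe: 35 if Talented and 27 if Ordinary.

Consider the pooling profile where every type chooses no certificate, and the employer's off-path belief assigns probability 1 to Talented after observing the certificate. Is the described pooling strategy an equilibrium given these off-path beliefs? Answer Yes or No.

On path, the employer holds the prior and pays 1/2·35 + 1/2·27 = 31. Off path (the certificate), believing Talented, it pays 35.
Talented: no certificate nets 31; the certificate nets 35 − 6 = 29. Talented stays.
Ordinary: no certificate nets 31; the certificate nets 35 − 14 = 21. Ordinary stays.
No type deviates, so pooling is sustained.

Yes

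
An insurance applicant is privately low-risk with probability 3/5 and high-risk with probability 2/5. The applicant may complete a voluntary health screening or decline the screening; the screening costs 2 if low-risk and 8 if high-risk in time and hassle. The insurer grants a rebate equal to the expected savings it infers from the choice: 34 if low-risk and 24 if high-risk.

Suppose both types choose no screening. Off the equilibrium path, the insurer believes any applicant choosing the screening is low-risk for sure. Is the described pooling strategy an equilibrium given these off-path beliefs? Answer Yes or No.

No

On path, the insurer holds the prior and pays 3/5·34 + 2/5·24 = 30. Off path (the screening), believing low-risk, it pays 34.
low-risk: no screening nets 30; the screening nets 34 − 2 = 32. low-risk would deviate.
high-risk: no screening nets 30; the screening nets 34 − 8 = 26. high-risk stays.
A type deviates, so pooling fails.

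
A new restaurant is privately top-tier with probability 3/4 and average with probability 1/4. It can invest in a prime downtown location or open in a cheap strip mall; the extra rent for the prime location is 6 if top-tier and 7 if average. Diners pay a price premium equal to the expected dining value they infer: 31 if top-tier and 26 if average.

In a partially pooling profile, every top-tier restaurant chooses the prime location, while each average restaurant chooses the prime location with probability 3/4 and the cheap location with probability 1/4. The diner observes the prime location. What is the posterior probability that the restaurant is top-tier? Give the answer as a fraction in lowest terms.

P(the prime location) = (3/4)·1 + (1/4)·(3/4) = 15/16.
By Bayes' rule, P(top-tier | the prime location) = (3/4) / (15/16) = 4/5.

4/5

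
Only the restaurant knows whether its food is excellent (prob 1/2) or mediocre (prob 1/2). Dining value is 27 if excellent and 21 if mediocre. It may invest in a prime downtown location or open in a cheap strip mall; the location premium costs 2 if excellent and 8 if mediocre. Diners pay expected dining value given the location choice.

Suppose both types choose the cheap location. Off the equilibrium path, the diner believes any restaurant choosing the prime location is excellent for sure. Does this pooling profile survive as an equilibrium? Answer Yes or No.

No

On path, the diner holds the prior and pays 1/2·27 + 1/2·21 = 24. Off path (the prime location), believing excellent, it pays 27.
excellent: the cheap location nets 24; the prime location nets 27 − 2 = 25. excellent would deviate.
mediocre: the cheap location nets 24; the prime location nets 27 − 8 = 19. mediocre stays.
A type deviates, so pooling fails.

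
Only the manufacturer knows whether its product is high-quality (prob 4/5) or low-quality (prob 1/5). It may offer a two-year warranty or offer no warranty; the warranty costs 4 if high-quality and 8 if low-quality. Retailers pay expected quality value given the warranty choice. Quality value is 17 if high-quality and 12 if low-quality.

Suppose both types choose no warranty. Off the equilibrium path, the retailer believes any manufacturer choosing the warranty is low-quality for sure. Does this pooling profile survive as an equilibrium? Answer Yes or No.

On path, the retailer holds the prior and pays 4/5·17 + 1/5·12 = 16. Off path (the warranty), believing low-quality, it pays 12.
high-quality: no warranty nets 16; the warranty nets 12 − 4 = 8. high-quality stays.
low-quality: no warranty nets 16; the warranty nets 12 − 8 = 4. low-quality stays.
No type deviates, so pooling is sustained.

Yes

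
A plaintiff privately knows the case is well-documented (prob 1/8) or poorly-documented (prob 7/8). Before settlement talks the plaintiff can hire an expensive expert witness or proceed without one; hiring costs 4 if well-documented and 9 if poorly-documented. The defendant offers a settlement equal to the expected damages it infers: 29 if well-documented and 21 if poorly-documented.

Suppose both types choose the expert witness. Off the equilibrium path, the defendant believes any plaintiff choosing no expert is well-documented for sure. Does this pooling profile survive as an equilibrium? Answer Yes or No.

On path, the defendant holds the prior and pays 1/8·29 + 7/8·21 = 22. Off path (no expert), believing well-documented, it pays 29.
well-documented: the expert witness nets 22 − 4 = 18; no expert nets 29. well-documented would deviate.
poorly-documented: the expert witness nets 22 − 9 = 13; no expert nets 29. poorly-documented would deviate.
A type deviates, so pooling fails.

No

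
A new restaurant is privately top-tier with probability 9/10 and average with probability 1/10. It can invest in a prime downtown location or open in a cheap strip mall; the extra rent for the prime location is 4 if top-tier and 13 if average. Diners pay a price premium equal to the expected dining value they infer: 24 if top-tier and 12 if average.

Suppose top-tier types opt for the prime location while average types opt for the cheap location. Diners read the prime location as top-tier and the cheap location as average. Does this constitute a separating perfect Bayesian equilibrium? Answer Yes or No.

Under these beliefs, the prime location earns price premium 24 and the cheap location earns price premium 12.
top-tier: the prime location nets 24 − 4 = 20; the cheap location nets 12. top-tier prefers the prime location.
average: the prime location nets 24 − 13 = 11; the cheap location nets 12. average prefers the cheap location.
Neither type deviates, so the separating profile is an equilibrium.

Yes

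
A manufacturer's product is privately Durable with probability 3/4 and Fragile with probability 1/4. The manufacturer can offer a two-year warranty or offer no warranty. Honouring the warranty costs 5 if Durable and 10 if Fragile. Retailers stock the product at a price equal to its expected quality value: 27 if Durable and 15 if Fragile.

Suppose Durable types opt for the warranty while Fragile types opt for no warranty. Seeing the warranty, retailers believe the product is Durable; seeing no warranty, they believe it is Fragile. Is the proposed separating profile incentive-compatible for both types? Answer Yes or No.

Under these beliefs, the warranty earns price 27 and no warranty earns price 15.
Durable: the warranty nets 27 − 5 = 22; no warranty nets 15. Durable prefers the warranty.
Fragile: the warranty nets 27 − 10 = 17; no warranty nets 15. Fragile would deviate to the warranty.
Fragile has a profitable deviation, so the profile is not an equilibrium.

No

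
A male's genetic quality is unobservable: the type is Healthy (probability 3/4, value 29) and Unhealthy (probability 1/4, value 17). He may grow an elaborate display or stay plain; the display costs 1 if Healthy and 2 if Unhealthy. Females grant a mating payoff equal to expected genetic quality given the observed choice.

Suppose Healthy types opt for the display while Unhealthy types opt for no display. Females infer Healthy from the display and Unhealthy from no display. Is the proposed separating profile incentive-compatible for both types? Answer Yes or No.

Under these beliefs, the display earns mating payoff 29 and no display earns mating payoff 17.
Healthy: the display nets 29 − 1 = 28; no display nets 17. Healthy prefers the display.
Unhealthy: the display nets 29 − 2 = 27; no display nets 17. Unhealthy would deviate to the display.
Unhealthy has a profitable deviation, so the profile is not an equilibrium.

No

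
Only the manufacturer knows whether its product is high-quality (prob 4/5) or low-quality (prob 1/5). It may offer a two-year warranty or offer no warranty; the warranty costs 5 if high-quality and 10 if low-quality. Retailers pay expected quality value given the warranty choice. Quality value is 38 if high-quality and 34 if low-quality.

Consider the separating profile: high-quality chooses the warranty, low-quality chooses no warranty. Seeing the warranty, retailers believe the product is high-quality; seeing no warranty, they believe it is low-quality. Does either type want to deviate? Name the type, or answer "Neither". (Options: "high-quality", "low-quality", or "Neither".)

high-quality

The warranty pays 38; no warranty pays 34.
high-quality: assigned the warranty, nets 38 − 5 = 33; deviating to no warranty nets 34.
low-quality: assigned no warranty, nets 34; deviating to the warranty nets 38 − 10 = 28.
The high-quality type gains 1 by deviating.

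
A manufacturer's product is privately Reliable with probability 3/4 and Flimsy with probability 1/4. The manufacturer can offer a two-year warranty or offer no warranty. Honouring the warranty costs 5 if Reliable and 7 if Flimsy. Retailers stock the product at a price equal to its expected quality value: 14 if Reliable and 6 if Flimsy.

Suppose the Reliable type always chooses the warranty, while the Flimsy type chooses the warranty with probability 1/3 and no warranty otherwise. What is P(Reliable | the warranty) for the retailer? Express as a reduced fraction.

P(the warranty) = (3/4)·1 + (1/4)·(1/3) = 5/6.
By Bayes' rule, P(Reliable | the warranty) = (3/4) / (5/6) = 9/10.

9/10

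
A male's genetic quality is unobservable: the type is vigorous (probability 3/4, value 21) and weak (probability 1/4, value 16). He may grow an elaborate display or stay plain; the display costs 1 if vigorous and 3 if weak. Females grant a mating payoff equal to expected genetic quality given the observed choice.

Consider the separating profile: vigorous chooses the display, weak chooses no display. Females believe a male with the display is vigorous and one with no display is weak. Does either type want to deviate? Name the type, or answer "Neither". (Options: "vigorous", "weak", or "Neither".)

weak

The display pays 21; no display pays 16.
vigorous: assigned the display, nets 21 − 1 = 20; deviating to no display nets 16.
weak: assigned no display, nets 16; deviating to the display nets 21 − 3 = 18.
The weak type gains 2 by deviating.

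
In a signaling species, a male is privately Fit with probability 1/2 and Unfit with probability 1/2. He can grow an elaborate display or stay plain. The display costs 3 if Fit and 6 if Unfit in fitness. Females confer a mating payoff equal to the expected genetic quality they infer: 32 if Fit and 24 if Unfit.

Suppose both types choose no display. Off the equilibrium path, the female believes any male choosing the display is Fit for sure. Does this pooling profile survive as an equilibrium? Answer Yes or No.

No

On path, the female holds the prior and pays 1/2·32 + 1/2·24 = 28. Off path (the display), believing Fit, it pays 32.
Fit: no display nets 28; the display nets 32 − 3 = 29. Fit would deviate.
Unfit: no display nets 28; the display nets 32 − 6 = 26. Unfit stays.
A type deviates, so pooling fails.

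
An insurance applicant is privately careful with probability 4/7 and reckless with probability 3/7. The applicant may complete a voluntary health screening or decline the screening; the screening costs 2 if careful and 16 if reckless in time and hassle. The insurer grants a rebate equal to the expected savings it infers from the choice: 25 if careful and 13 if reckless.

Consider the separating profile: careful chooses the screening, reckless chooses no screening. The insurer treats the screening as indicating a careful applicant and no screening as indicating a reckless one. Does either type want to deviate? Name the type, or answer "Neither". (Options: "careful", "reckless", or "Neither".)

Neither

The screening pays 25; no screening pays 13.
careful: assigned the screening, nets 25 − 2 = 23; deviating to no screening nets 13.
reckless: assigned no screening, nets 13; deviating to the screening nets 25 − 16 = 9.
Both types strictly prefer their assigned action; no profitable deviation.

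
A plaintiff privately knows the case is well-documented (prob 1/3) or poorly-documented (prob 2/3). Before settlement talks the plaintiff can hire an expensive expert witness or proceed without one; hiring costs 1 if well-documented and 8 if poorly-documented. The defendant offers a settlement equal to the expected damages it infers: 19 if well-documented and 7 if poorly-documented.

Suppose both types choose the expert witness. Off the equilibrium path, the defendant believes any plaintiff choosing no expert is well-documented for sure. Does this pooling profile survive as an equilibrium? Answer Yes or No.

No

On path, the defendant holds the prior and pays 1/3·19 + 2/3·7 = 11. Off path (no expert), believing well-documented, it pays 19.
well-documented: the expert witness nets 11 − 1 = 10; no expert nets 19. well-documented would deviate.
poorly-documented: the expert witness nets 11 − 8 = 3; no expert nets 19. poorly-documented would deviate.
A type deviates, so pooling fails.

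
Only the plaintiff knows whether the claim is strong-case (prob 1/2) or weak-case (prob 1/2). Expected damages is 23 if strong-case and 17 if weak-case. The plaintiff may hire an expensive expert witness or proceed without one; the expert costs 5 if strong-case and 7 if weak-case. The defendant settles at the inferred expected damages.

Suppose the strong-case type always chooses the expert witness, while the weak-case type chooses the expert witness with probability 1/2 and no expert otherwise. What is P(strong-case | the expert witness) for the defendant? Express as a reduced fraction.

2/3

P(the expert witness) = (1/2)·1 + (1/2)·(1/2) = 3/4.
By Bayes' rule, P(strong-case | the expert witness) = (1/2) / (3/4) = 2/3.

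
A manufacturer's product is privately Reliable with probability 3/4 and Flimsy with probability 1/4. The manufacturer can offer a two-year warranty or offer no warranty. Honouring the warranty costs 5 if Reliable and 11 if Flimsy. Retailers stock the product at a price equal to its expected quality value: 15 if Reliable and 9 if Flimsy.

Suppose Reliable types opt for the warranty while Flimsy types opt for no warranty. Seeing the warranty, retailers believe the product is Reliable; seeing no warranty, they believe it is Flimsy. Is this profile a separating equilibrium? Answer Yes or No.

Under these beliefs, the warranty earns price 15 and no warranty earns price 9.
Reliable: the warranty nets 15 − 5 = 10; no warranty nets 9. Reliable prefers the warranty.
Flimsy: the warranty nets 15 − 11 = 4; no warranty nets 9. Flimsy prefers no warranty.
Neither type deviates, so the separating profile is an equilibrium.

Yes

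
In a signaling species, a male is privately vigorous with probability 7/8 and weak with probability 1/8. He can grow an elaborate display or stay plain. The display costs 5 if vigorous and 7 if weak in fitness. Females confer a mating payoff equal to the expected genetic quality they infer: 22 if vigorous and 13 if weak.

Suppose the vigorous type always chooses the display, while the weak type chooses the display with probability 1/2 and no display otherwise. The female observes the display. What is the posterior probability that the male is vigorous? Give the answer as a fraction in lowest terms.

P(the display) = (7/8)·1 + (1/8)·(1/2) = 15/16.
By Bayes' rule, P(vigorous | the display) = (7/8) / (15/16) = 14/15.

14/15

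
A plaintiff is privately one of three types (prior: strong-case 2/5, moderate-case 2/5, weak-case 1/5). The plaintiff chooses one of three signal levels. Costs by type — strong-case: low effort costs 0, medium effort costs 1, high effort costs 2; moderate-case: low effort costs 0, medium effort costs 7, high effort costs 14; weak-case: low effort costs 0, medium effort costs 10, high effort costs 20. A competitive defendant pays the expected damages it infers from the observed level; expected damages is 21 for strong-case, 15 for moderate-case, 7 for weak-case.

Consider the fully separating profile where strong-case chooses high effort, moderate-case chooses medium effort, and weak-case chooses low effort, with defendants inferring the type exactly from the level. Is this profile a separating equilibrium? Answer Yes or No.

Yes

Separating settlements: high effort → 21, medium effort → 15, low effort → 7.
strong-case (assigned high effort): low effort: 7 − 0 = 7; medium effort: 15 − 1 = 14; high effort: 21 − 2 = 19. strong-case stays.
moderate-case (assigned medium effort): low effort: 7 − 0 = 7; medium effort: 15 − 7 = 8; high effort: 21 − 14 = 7. moderate-case stays.
weak-case (assigned low effort): low effort: 7 − 0 = 7; medium effort: 15 − 10 = 5; high effort: 21 − 20 = 1. weak-case stays.
Every type prefers its assigned level; separation holds.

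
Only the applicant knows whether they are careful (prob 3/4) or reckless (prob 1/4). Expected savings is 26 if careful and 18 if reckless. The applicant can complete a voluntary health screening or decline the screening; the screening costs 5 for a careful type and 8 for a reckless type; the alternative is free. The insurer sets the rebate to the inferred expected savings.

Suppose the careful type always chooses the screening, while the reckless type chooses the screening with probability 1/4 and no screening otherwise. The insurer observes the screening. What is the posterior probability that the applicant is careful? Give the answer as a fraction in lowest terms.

12/13

P(the screening) = (3/4)·1 + (1/4)·(1/4) = 13/16.
By Bayes' rule, P(careful | the screening) = (3/4) / (13/16) = 12/13.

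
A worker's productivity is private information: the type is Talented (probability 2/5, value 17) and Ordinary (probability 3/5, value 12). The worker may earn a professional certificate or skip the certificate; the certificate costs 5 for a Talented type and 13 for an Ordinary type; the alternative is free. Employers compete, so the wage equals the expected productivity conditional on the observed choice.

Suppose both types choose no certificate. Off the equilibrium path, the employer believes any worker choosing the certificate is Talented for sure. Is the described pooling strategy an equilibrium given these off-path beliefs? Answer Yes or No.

On path, the employer holds the prior and pays 2/5·17 + 3/5·12 = 14. Off path (the certificate), believing Talented, it pays 17.
Talented: no certificate nets 14; the certificate nets 17 − 5 = 12. Talented stays.
Ordinary: no certificate nets 14; the certificate nets 17 − 13 = 4. Ordinary stays.
No type deviates, so pooling is sustained.

Yes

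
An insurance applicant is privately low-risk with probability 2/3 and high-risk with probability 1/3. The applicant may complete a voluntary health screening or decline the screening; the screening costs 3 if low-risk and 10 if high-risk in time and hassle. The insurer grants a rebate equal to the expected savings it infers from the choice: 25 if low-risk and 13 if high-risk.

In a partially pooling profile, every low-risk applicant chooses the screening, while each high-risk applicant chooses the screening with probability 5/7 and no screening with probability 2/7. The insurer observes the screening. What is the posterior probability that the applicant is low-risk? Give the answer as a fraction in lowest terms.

P(the screening) = (2/3)·1 + (1/3)·(5/7) = 19/21.
By Bayes' rule, P(low-risk | the screening) = (2/3) / (19/21) = 14/19.

14/19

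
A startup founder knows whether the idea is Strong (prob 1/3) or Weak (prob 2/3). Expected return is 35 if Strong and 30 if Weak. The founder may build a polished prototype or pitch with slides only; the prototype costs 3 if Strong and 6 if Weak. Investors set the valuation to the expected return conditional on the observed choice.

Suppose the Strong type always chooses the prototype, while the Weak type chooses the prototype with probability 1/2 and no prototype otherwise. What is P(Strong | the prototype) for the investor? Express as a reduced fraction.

1/2

P(the prototype) = (1/3)·1 + (2/3)·(1/2) = 2/3.
By Bayes' rule, P(Strong | the prototype) = (1/3) / (2/3) = 1/2.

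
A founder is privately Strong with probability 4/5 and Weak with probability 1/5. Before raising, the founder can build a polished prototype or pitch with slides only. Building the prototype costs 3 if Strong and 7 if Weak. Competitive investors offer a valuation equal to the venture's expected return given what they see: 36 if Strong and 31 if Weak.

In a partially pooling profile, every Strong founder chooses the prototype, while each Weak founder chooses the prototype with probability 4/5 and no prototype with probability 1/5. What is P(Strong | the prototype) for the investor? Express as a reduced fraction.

5/6

P(the prototype) = (4/5)·1 + (1/5)·(4/5) = 24/25.
By Bayes' rule, P(Strong | the prototype) = (4/5) / (24/25) = 5/6.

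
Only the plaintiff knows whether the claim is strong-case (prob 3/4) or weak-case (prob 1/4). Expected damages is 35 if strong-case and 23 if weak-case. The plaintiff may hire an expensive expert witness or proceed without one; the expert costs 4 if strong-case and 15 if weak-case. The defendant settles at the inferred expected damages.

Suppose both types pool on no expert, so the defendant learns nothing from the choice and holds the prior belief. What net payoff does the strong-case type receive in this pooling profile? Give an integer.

Pooled settlement = 3/4·35 + 1/4·23 = 32.
strong-case pays no cost for no expert, so net payoff = 32.

32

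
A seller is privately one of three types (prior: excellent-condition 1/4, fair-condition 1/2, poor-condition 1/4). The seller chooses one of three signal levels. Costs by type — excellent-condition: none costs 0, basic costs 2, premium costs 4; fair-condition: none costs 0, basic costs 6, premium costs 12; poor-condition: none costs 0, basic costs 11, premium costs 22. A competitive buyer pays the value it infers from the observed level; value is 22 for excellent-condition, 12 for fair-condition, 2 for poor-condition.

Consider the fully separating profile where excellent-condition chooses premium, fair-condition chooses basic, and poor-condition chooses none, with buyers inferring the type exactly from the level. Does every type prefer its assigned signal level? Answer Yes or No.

Separating prices: premium → 22, basic → 12, none → 2.
excellent-condition (assigned premium): none: 2 − 0 = 2; basic: 12 − 2 = 10; premium: 22 − 4 = 18. excellent-condition stays.
fair-condition (assigned basic): none: 2 − 0 = 2; basic: 12 − 6 = 6; premium: 22 − 12 = 10. fair-condition prefers premium.
poor-condition (assigned none): none: 2 − 0 = 2; basic: 12 − 11 = 1; premium: 22 − 22 = 0. poor-condition stays.
At least one type deviates; the separating profile fails.

No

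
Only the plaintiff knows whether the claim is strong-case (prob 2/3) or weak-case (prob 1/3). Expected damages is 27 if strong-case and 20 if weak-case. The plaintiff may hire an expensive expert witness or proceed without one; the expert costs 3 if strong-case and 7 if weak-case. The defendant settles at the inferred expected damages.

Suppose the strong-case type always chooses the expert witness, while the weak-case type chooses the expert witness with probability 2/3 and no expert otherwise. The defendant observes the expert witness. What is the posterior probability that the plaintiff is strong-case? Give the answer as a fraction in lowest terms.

3/4

P(the expert witness) = (2/3)·1 + (1/3)·(2/3) = 8/9.
By Bayes' rule, P(strong-case | the expert witness) = (2/3) / (8/9) = 3/4.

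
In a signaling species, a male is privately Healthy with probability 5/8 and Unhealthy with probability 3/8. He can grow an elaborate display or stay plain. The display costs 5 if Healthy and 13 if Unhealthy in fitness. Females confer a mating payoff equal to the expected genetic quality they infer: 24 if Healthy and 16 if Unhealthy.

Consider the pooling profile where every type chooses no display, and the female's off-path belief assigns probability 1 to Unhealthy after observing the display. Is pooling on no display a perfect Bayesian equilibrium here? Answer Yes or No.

On path, the female holds the prior and pays 5/8·24 + 3/8·16 = 21. Off path (the display), believing Unhealthy, it pays 16.
Healthy: no display nets 21; the display nets 16 − 5 = 11. Healthy stays.
Unhealthy: no display nets 21; the display nets 16 − 13 = 3. Unhealthy stays.
No type deviates, so pooling is sustained.

Yes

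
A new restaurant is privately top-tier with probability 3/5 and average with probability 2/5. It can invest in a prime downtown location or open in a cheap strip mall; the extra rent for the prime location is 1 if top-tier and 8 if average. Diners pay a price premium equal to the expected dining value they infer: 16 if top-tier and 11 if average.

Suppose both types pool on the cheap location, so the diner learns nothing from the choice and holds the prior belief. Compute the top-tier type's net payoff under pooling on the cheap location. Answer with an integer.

14

Pooled price premium = 3/5·16 + 2/5·11 = 14.
top-tier pays no cost for the cheap location, so net payoff = 14.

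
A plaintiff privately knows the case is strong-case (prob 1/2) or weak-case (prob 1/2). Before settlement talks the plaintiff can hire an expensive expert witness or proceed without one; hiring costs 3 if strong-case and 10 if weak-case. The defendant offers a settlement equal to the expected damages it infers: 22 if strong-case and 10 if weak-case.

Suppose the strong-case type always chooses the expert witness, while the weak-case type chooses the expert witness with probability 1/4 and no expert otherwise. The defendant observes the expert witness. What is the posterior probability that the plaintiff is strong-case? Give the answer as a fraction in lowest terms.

4/5

P(the expert witness) = (1/2)·1 + (1/2)·(1/4) = 5/8.
By Bayes' rule, P(strong-case | the expert witness) = (1/2) / (5/8) = 4/5.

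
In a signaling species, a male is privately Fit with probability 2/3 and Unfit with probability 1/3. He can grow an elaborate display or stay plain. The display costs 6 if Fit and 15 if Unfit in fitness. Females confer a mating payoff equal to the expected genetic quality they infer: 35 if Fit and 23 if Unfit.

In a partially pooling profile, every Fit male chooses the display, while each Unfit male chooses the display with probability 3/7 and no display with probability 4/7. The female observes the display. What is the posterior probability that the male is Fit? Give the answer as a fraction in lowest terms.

P(the display) = (2/3)·1 + (1/3)·(3/7) = 17/21.
By Bayes' rule, P(Fit | the display) = (2/3) / (17/21) = 14/17.

14/17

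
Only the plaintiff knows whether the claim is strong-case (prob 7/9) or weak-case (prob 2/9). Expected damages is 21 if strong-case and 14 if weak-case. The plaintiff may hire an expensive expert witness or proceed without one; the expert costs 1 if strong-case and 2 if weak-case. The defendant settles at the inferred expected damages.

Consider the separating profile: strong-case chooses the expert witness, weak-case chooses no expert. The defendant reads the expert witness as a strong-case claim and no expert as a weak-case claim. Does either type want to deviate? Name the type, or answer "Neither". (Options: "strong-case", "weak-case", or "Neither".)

weak-case

The expert witness pays 21; no expert pays 14.
strong-case: assigned the expert witness, nets 21 − 1 = 20; deviating to no expert nets 14.
weak-case: assigned no expert, nets 14; deviating to the expert witness nets 21 − 2 = 19.
The weak-case type gains 5 by deviating.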